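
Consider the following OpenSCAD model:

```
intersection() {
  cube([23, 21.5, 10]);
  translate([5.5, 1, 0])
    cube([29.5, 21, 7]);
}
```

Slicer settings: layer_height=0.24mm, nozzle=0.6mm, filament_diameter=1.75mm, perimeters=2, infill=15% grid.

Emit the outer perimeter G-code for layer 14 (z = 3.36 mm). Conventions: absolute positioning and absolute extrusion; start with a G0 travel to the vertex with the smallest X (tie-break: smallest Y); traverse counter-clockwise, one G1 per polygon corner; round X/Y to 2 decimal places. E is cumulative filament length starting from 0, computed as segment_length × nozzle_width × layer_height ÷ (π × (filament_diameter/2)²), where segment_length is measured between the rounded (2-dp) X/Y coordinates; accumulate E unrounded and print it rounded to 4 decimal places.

At z = 3.36 mm: the cube (footprint 23×21.5) is included at this height; the cube at (5.5, 1) (footprint 29.5×21) is included at this height; Taking the intersection: the 29.5×21 cube at (5.5, 1) partially overlaps the 23×21.5 cube; clipping to the common part keeps 358.75 mm² — 1 connected region. The outline is a single polygon with 4 vertices. Extrusion per mm of travel: 0.6 × 0.24 / (π × 0.875²) = 0.059868. Accumulating E over each segment gives final E = 4.5500.

G0 X5.50 Y1.00 Z3.36
G1 X23.00 Y1.00 E1.0477
G1 X23.00 Y21.50 E2.2750
G1 X5.50 Y21.50 E3.3227
G1 X5.50 Y1.00 E4.5500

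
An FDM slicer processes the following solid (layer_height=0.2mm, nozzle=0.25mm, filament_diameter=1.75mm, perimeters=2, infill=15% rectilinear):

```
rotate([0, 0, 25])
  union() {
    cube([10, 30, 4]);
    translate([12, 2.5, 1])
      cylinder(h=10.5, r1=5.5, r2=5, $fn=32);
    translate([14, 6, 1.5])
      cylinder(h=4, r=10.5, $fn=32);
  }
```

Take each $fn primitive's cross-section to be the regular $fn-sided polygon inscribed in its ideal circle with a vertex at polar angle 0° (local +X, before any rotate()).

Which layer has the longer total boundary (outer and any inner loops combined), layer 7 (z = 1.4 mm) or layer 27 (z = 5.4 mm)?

layer 7 (z = 1.4 mm)

Layer 7 (z = 1.4): the cube is present — its section is the full 10×30 rectangle (perimeter 80.00 mm); the cone at (12, 2.5) contributes a regular 32-gon of circumradius 5.481 (interpolated between r1=5.5 and r2=5 at t=0.038) (perimeter = 2·32·5.481·sin(180°/32) = 34.38 mm); the cylinder at (14, 6) is absent (z outside [1.5, 5.5]); Merging all regions: the regions partially overlap (shared area 20.93 mm²), so the edge portions inside another operand are dropped and the merged outline is re-measured after clipping — boundary = 94.79 mm; (whole slice rotated 25° about Z — lengths, areas and connectivity unchanged). So its perimeter = 94.79 mm. Layer 27 (z = 5.4): the cube is not intersected at this z (z outside [0, 4]); the cone at (12, 2.5) (r1=5.5→r2=5) has section circumradius 5.290 here — a regular 32-gon (perimeter = 2·32·5.290·sin(180°/32) = 33.19 mm); the cylinder at (14, 6): section is a regular 32-gon, circumradius r=10.5 (perimeter = 2·32·10.500·sin(180°/32) = 65.87 mm); Combining (union): the cone at (12, 2.5) lies entirely inside the r=10.5 cylinder at (14, 6), so the union is just the r=10.5 cylinder at (14, 6) — boundary = 65.87 mm; (whole slice rotated 25° about Z — lengths, areas and connectivity unchanged). So its perimeter = 65.87 mm. Layer 7 is larger (94.79 vs 65.87 mm).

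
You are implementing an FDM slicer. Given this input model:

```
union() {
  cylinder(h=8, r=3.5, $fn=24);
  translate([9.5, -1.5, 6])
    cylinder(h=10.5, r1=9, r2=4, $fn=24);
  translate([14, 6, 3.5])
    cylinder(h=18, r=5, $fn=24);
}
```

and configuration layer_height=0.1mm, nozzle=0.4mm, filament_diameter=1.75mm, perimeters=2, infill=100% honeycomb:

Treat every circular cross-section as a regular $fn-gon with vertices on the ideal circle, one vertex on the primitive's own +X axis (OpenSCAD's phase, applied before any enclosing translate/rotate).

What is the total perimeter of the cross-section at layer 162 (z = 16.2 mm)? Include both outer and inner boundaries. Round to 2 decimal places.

52.14 mm

At z = 16.2 mm: the cylinder is not intersected at this z (z outside [0, 8]); the cone at (9.5, -1.5): at t=0.971 of its height the radius interpolates to r₁+(r₂−r₁)t = 4.143, giving a regular 24-gon of that circumradius (perimeter = 2·24·4.143·sin(180°/24) = 25.96 mm); the r=5 cylinder at (14, 6) gives a regular 24-gon of circumradius 5 (constant along its height) (perimeter = 2·24·5.000·sin(180°/24) = 31.33 mm); Merging all regions: the regions partially overlap (shared area 0.57 mm²), so the edge portions inside another operand are dropped and the merged outline is re-measured after clipping — boundary = 52.14 mm. Overall, the cross-section is a single solid region. Total boundary length (outer) = 52.14 mm.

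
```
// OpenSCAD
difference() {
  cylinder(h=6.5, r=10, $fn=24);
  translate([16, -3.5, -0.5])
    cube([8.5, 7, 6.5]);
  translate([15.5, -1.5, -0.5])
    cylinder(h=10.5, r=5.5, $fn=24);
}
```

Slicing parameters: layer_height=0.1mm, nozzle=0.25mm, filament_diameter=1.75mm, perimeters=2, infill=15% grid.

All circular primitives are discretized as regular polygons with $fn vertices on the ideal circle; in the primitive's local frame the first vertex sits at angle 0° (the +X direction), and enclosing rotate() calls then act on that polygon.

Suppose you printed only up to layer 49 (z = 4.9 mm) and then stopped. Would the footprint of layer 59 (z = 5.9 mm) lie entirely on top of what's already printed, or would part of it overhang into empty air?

entirely on top

Compare the two slices. At z = 4.9: the cylinder: section is a regular 24-gon, circumradius r=10 (area = (24/2)·10.000²·sin(360°/24) = 310.58 mm²); the 8.5×7 cube at (16, -3.5) contributes its full rectangle (area 59.50 mm²); the r=5.5 cylinder at (15.5, -1.5) contributes a regular 24-gon of circumradius 5.5 (area = (24/2)·5.500²·sin(360°/24) = 93.95 mm²); After the difference (first − rest): starting from the r=10 cylinder (310.58 mm²), the 8.5×7 cube at (16, -3.5) misses the remaining region (no effect); the r=5.5 cylinder at (15.5, -1.5) misses the remaining region (no effect) — area = 310.58 mm². At z = 5.9: the r=10 cylinder contributes a regular 24-gon of circumradius 10 (area = (24/2)·10.000²·sin(360°/24) = 310.58 mm²); the cube at (16, -3.5) (footprint 8.5×7) is included at this height (area 59.50 mm²); the cylinder at (15.5, -1.5): section is a regular 24-gon, circumradius r=5.5 (area = (24/2)·5.500²·sin(360°/24) = 93.95 mm²); Subtracting the remaining from the first: starting from the r=10 cylinder (310.58 mm²), the 8.5×7 cube at (16, -3.5) misses the remaining region (no effect); the r=5.5 cylinder at (15.5, -1.5) misses the remaining region (no effect) — area = 310.58 mm². Checking containment: the cross-section at z = 5.9 is a subset of the cross-section at z = 4.9.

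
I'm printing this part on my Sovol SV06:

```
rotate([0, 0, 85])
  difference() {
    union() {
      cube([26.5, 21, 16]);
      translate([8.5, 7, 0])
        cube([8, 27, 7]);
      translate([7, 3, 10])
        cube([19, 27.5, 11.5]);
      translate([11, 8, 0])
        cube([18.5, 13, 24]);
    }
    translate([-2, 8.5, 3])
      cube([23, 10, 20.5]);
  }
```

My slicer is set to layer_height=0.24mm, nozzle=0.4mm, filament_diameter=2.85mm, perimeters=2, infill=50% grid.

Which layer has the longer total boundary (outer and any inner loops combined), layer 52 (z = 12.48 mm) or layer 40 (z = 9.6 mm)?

Layer 52 (z = 12.48): the 26.5×21 cube contributes its full rectangle (perimeter 95.00 mm); the cube at (8.5, 7) is not intersected at this z (z outside [0, 7]); the 19×27.5 cube at (7, 3) contributes its full rectangle (perimeter 93.00 mm); the cube at (11, 8) is present — its section is the full 18.5×13 rectangle (perimeter 63.00 mm); Merging all regions: the regions partially overlap (shared area 543.50 mm²), so the edge portions inside another operand are dropped and the merged outline is re-measured after clipping — boundary = 120.00 mm; the cube at (-2, 8.5) is present — its section is the full 23×10 rectangle (perimeter 66.00 mm); After the difference (first − rest): starting from the result so far, the 23×10 cube at (-2, 8.5) partially overlaps it — only the 210.00 mm² overlap (of its 230.00 mm²) is removed, clipping the outline — boundary = 162.00 mm; (whole slice rotated 85° about Z — lengths, areas and connectivity unchanged). So its perimeter = 162.00 mm. Layer 40 (z = 9.6): the 26.5×21 cube contributes its full rectangle (perimeter 95.00 mm); the cube at (8.5, 7) is not intersected at this z (z outside [0, 7]); the cube at (7, 3) is not intersected at this z (z outside [10, 21.5]); the cube at (11, 8) (footprint 18.5×13) is included at this height (perimeter 63.00 mm); Merging all regions: the regions partially overlap (shared area 201.50 mm²), so the edge portions inside another operand are dropped and the merged outline is re-measured after clipping — boundary = 101.00 mm; the cube at (-2, 8.5) is present — its section is the full 23×10 rectangle (perimeter 66.00 mm); Subtracting the remaining from the first: starting from that combined region, the 23×10 cube at (-2, 8.5) partially overlaps it — only the 210.00 mm² overlap (of its 230.00 mm²) is removed, clipping the outline — boundary = 143.00 mm; (whole slice rotated 85° about Z — lengths, areas and connectivity unchanged). So its perimeter = 143.00 mm. Layer 52 is larger (162.00 vs 143.00 mm).

layer 52 (z = 12.48 mm)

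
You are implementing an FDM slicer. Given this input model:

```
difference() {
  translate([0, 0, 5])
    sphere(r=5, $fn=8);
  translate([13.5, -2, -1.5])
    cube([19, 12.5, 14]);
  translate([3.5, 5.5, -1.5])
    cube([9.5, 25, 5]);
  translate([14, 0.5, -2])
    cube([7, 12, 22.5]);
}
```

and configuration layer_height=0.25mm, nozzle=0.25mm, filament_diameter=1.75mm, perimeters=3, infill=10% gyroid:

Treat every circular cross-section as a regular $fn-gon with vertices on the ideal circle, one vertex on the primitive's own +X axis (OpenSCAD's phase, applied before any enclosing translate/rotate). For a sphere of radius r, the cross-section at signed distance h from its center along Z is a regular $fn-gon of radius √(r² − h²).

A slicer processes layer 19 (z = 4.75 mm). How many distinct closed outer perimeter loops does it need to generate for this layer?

1

At z = 4.75 mm: the r=5 sphere slices to a regular 8-gon of circumradius 4.994 (√(r²−h²) with h=0.25 from center); the cube at (13.5, -2) (footprint 19×12.5) is included at this height; the cube at (3.5, 5.5) is not intersected at this z (z outside [-1.5, 3.5]); the cube at (14, 0.5) is present — its section is the full 7×12 rectangle; After the difference (first − rest): starting from the r=5 sphere, the 19×12.5 cube at (13.5, -2) misses the remaining region (no effect); the 7×12 cube at (14, 0.5) misses the remaining region (no effect) — 1 connected region. The result has 1 disconnected region.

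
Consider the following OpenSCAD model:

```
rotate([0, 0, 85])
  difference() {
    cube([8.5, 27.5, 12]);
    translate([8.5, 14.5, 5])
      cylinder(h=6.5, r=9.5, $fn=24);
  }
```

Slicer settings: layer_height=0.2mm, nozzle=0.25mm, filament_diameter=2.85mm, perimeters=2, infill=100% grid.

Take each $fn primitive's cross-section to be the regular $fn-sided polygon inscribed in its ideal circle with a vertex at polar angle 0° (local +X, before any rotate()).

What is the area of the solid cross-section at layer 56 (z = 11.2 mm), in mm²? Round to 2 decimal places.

At z = 11.2 mm: the cube is present — its section is the full 8.5×27.5 rectangle (area 233.75 mm²); the r=9.5 cylinder at (8.5, 14.5) gives a regular 24-gon of circumradius 9.5 (constant along its height) (area = (24/2)·9.500²·sin(360°/24) = 280.30 mm²); Taking the first minus the rest: starting from the 8.5×27.5 cube (233.75 mm²), the r=9.5 cylinder at (8.5, 14.5) partially overlaps it — only the 134.92 mm² overlap (of its 280.30 mm²) is removed, clipping the outline — area = 98.83 mm²; (rotated 85° about Z; rotation is an isometry so areas/perimeters/island counts are preserved). Overall, the cross-section has 2 separate islands. Net area = 98.83 mm².

98.83 mm²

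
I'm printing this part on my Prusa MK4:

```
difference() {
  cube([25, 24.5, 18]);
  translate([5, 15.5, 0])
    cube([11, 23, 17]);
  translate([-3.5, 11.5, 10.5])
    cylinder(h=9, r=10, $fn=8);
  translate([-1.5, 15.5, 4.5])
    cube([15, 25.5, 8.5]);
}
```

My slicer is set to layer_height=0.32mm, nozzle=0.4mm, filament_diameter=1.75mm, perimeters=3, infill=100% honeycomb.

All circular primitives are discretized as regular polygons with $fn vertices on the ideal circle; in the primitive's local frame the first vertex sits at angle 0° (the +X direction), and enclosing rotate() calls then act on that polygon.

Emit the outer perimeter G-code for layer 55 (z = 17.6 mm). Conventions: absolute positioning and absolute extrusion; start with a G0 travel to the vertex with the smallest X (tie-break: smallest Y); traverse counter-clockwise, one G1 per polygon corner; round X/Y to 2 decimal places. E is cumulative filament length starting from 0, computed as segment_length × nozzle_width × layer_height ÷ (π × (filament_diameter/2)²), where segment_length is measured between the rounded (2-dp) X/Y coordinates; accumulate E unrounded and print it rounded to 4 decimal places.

At z = 17.6 mm: the 25×24.5 cube contributes its full rectangle; the cube at (5, 15.5) is not intersected at this z (z outside [0, 17]); the r=10 cylinder at (-3.5, 11.5) contributes a regular 8-gon of circumradius 10; the cube at (-1.5, 15.5) does not reach this height (z outside [4.5, 13]); After the difference (first − rest): starting from the 25×24.5 cube, the r=10 cylinder at (-3.5, 11.5) partially overlaps it — only the 76.50 mm² overlap (of its 282.84 mm²) is removed, clipping the outline — 1 connected region. The outline is a single polygon with 9 vertices. Extrusion per mm of travel: 0.4 × 0.32 / (π × 0.875²) = 0.053216. Accumulating E over each segment gives final E = 5.5843.

G0 X0.00 Y0.00 Z17.60
G1 X25.00 Y0.00 E1.3304
G1 X25.00 Y24.50 E2.6342
G1 X0.00 Y24.50 E3.9646
G1 X0.00 Y20.05 E4.2014
G1 X3.57 Y18.57 E4.4071
G1 X6.50 Y11.50 E4.8143
G1 X3.57 Y4.43 E5.2216
G1 X0.00 Y2.95 E5.4273
G1 X0.00 Y0.00 E5.5843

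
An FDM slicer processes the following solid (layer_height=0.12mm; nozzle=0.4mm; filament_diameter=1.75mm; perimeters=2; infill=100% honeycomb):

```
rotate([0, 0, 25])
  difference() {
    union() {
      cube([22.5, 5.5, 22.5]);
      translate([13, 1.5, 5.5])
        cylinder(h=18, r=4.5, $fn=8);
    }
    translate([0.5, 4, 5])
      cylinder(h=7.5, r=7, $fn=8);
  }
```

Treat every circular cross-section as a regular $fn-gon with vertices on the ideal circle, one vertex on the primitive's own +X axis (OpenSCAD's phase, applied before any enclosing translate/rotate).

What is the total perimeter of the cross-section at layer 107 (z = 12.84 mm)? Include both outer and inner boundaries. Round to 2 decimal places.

58.97 mm

At z = 12.84 mm: the cube (footprint 22.5×5.5) is included at this height (perimeter 56.00 mm); the r=4.5 cylinder at (13, 1.5) contributes a regular 8-gon of circumradius 4.5 (perimeter = 2·8·4.500·sin(180°/8) = 27.55 mm); Combining (union): the regions partially overlap (shared area 40.60 mm²), so the edge portions inside another operand are dropped and the merged outline is re-measured after clipping — boundary = 58.97 mm; the cylinder at (0.5, 4) is not intersected at this z (z outside [5, 12.5]); After the difference (first − rest): none of the subtracted shapes is present at this height, so that combined region is unchanged — boundary = 58.97 mm; (whole slice rotated 25° about Z — lengths, areas and connectivity unchanged). Overall, the cross-section is a single solid region. Total boundary length (outer) = 58.97 mm.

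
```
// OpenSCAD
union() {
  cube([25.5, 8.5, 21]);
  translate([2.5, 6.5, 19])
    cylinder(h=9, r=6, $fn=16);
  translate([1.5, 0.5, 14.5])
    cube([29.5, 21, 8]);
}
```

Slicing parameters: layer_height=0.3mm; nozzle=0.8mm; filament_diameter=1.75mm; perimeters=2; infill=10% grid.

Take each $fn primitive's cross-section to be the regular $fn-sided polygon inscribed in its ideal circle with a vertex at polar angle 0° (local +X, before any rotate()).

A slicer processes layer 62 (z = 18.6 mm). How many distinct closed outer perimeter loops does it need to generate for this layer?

At z = 18.6 mm: the cube (footprint 25.5×8.5) is included at this height; the cylinder at (2.5, 6.5) is not intersected at this z (z outside [19, 28]); the 29.5×21 cube at (1.5, 0.5) contributes its full rectangle; Merging all regions: the regions partially overlap (shared area 192.00 mm²), so overlapping operands fuse into one piece — 1 connected region. The result has 1 disconnected region.

1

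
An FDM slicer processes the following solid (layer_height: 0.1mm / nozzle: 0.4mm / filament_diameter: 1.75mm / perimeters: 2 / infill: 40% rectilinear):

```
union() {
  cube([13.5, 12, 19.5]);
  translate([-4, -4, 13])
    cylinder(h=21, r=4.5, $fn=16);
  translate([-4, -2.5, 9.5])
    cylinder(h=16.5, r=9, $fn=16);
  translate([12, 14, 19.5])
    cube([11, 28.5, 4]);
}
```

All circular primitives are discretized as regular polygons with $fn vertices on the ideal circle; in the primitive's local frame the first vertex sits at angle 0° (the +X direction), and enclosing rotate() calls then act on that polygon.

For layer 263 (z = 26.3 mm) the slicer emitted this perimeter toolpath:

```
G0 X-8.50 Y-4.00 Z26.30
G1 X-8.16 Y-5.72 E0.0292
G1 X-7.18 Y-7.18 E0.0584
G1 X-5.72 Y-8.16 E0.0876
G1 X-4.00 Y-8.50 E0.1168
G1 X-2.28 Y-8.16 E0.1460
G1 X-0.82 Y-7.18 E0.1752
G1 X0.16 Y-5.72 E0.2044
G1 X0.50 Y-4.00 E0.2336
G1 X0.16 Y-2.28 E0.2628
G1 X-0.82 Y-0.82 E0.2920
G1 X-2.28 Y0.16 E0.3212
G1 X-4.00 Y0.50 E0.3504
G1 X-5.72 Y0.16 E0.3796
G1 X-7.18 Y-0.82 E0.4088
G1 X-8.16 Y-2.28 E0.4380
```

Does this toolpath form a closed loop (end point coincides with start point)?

no

Start point (G0): (-8.50, -4.00). End point (last G1): the path does not return to the start — open.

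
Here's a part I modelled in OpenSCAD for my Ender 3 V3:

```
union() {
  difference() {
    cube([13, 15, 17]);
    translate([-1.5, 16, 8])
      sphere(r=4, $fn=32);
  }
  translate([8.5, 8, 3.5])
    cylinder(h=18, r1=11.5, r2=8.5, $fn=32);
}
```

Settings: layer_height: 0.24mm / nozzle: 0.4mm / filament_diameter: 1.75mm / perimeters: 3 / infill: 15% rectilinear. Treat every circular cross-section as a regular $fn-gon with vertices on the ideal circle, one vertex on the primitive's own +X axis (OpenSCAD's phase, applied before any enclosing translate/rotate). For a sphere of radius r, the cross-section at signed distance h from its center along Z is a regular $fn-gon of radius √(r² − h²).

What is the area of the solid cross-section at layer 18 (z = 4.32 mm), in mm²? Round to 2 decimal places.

At z = 4.32 mm: the cube is present — its section is the full 13×15 rectangle (area 195.00 mm²); the r=4 sphere at (-1.5, 16) slices to a regular 32-gon of circumradius 1.568 (√(r²−h²) with h=3.68 from center) (area = (32/2)·1.568²·sin(360°/32) = 7.67 mm²); Taking the first minus the rest: starting from the 13×15 cube (195.00 mm²), the r=4 sphere at (-1.5, 16) misses the remaining region (no effect) — area = 195.00 mm²; the cone at (8.5, 8): at t=0.046 of its height the radius interpolates to r₁+(r₂−r₁)t = 11.363, giving a regular 32-gon of that circumradius (area = (32/2)·11.363²·sin(360°/32) = 403.06 mm²); Combining (union): the regions partially overlap — summed areas 598.06 mm² minus the doubly-counted overlap 194.88 mm² gives 403.17 mm² — area = 403.17 mm². Overall, the cross-section is a single solid region. Net area = 403.17 mm².

403.17 mm²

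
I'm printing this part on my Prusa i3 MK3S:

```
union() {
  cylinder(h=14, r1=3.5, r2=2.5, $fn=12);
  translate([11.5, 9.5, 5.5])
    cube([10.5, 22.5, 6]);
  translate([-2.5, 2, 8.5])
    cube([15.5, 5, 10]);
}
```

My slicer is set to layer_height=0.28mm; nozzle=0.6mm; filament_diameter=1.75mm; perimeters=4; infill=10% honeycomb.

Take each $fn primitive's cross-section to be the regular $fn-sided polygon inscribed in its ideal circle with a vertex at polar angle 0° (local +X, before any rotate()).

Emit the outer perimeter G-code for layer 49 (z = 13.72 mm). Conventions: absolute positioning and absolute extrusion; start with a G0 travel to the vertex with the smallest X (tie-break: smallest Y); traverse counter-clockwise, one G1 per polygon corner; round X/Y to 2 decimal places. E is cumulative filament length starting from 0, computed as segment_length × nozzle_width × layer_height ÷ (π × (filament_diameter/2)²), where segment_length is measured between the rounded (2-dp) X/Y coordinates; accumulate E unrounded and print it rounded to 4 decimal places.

G0 X-2.52 Y0.00 Z13.72
G1 X-2.18 Y-1.26 E0.0912
G1 X-1.26 Y-2.18 E0.1820
G1 X0.00 Y-2.52 E0.2732
G1 X1.26 Y-2.18 E0.3643
G1 X2.18 Y-1.26 E0.4552
G1 X2.52 Y0.00 E0.5464
G1 X2.18 Y1.26 E0.6375
G1 X1.44 Y2.00 E0.7106
G1 X13.00 Y2.00 E1.5180
G1 X13.00 Y7.00 E1.8673
G1 X-2.50 Y7.00 E2.9499
G1 X-2.50 Y2.00 E3.2991
G1 X-1.44 Y2.00 E3.3732
G1 X-2.18 Y1.26 E3.4463
G1 X-2.52 Y0.00 E3.5374

At z = 13.72 mm: the cone contributes a regular 12-gon of circumradius 2.520 (interpolated between r1=3.5 and r2=2.5 at t=0.980); the cube at (11.5, 9.5) is absent (z outside [5.5, 11.5]); the cube at (-2.5, 2) (footprint 15.5×5) is included at this height; Merging all regions: the regions partially overlap (shared area 0.92 mm²), so overlapping operands fuse into one piece — 1 connected region. The outline is a single polygon with 15 vertices. Extrusion per mm of travel: 0.6 × 0.28 / (π × 0.875²) = 0.069846. Accumulating E over each segment gives final E = 3.5374.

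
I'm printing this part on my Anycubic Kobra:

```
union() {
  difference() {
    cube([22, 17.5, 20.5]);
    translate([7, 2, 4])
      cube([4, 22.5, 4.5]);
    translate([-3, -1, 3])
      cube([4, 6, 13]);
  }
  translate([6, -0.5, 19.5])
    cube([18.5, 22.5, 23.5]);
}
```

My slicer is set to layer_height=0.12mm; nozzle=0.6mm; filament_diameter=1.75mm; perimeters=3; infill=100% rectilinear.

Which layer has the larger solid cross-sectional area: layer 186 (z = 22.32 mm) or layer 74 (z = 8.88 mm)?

Layer 186 (z = 22.32): the cube is not intersected at this z (z outside [0, 20.5]); the cube at (7, 2) is not intersected at this z (z outside [4, 8.5]); the cube at (-3, -1) is absent (z outside [3, 16]); Subtracting the remaining from the first: the first operand is absent here, so nothing remains; the cube at (6, -0.5) (footprint 18.5×22.5) is included at this height (area 416.25 mm²); Merging all regions: only the 18.5×22.5 cube at (6, -0.5) is present, so the union is just that shape — area = 416.25 mm². So its area = 416.25 mm². Layer 74 (z = 8.88): the 22×17.5 cube contributes its full rectangle (area 385.00 mm²); the cube at (7, 2) is absent (z outside [4, 8.5]); the 4×6 cube at (-3, -1) contributes its full rectangle (area 24.00 mm²); Subtracting the remaining from the first: starting from the 22×17.5 cube (385.00 mm²), the 4×6 cube at (-3, -1) partially overlaps it — only the 5.00 mm² overlap (of its 24.00 mm²) is removed, clipping the outline — area = 380.00 mm²; the cube at (6, -0.5) is absent (z outside [19.5, 43]); Merging all regions: only that combined region is present, so the union is just that shape — area = 380.00 mm². So its area = 380.00 mm². Layer 186 is larger (416.25 vs 380.00 mm²).

layer 186 (z = 22.32 mm)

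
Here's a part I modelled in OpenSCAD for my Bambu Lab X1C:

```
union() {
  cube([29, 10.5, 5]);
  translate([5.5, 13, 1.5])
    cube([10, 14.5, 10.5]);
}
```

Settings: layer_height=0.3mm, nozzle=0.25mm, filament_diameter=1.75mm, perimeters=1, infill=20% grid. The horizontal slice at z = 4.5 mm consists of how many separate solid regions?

2

At z = 4.5 mm: the cube (footprint 29×10.5) is included at this height; the cube at (5.5, 13) (footprint 10×14.5) is included at this height; Taking the union: the 2 present regions are separate (no shared area or edge), so areas and boundary lengths simply add and each stays a separate island — 2 connected regions. The result has 2 disconnected regions.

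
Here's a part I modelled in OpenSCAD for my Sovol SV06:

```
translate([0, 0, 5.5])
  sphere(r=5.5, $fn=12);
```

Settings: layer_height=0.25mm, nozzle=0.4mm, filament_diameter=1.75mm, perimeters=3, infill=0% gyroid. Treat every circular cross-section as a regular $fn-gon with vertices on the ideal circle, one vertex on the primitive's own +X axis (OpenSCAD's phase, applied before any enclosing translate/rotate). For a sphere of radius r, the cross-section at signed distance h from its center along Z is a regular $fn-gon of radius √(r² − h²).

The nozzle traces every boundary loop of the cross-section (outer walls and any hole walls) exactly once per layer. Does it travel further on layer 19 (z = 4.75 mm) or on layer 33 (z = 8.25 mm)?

Layer 19 (z = 4.75): the sphere: section is a regular 12-gon, circumradius = √(r²−h²) = √(5.5²−0.75²) = 5.449 (perimeter = 2·12·5.449·sin(180°/12) = 33.84 mm). So its perimeter = 33.84 mm. Layer 33 (z = 8.25): the sphere: section is a regular 12-gon, circumradius = √(r²−h²) = √(5.5²−2.75²) = 4.763 (perimeter = 2·12·4.763·sin(180°/12) = 29.59 mm). So its perimeter = 29.59 mm. Layer 19 is larger (33.84 vs 29.59 mm).

layer 19 (z = 4.75 mm)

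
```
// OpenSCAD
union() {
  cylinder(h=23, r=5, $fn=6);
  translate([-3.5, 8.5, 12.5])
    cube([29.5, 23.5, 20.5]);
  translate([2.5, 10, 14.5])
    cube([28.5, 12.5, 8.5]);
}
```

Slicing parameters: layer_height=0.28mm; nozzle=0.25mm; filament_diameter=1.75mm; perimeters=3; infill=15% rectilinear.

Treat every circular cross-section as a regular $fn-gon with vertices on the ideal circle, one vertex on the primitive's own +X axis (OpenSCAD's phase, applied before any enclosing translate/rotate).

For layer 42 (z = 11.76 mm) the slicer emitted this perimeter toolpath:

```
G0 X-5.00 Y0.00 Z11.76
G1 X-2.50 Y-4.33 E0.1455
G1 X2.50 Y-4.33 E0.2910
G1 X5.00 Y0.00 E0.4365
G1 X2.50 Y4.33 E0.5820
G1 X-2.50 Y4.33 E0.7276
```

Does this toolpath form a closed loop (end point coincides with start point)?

no

Start point (G0): (-5.00, 0.00). End point (last G1): the path does not return to the start — open.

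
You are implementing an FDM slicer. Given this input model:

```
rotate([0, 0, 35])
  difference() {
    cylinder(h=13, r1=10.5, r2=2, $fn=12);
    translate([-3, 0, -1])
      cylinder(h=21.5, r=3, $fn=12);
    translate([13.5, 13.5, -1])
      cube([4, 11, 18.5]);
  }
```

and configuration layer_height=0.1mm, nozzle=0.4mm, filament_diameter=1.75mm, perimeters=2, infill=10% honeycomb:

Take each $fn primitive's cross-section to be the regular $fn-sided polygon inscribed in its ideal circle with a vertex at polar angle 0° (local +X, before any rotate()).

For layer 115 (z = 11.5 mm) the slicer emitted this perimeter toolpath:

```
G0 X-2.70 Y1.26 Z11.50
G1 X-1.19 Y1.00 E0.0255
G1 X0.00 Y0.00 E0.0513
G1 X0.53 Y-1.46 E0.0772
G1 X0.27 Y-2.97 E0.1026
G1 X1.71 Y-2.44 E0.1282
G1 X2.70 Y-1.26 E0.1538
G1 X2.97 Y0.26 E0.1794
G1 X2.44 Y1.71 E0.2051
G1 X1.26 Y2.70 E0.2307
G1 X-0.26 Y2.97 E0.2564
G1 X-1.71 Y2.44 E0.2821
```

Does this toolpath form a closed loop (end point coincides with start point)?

Start point (G0): (-2.70, 1.26). End point (last G1): the path does not return to the start — open.

no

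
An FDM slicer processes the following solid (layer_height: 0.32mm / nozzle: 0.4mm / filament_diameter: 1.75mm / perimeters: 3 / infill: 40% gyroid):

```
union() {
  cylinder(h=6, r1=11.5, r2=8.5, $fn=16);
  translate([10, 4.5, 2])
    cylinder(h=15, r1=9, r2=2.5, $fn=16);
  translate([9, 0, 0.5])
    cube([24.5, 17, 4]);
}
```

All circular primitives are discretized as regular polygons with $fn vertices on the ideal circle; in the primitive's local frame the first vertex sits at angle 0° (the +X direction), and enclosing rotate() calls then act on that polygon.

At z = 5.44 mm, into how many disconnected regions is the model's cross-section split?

At z = 5.44 mm: the cone (r1=11.5→r2=8.5) has section circumradius 8.780 here — a regular 16-gon; the cone at (10, 4.5): at t=0.229 of its height the radius interpolates to r₁+(r₂−r₁)t = 7.509, giving a regular 16-gon of that circumradius; the cube at (9, 0) is absent (z outside [0.5, 4.5]); Combining (union): the regions partially overlap (shared area 41.37 mm²), so overlapping operands fuse into one piece — 1 connected region. The result has 1 disconnected region.

1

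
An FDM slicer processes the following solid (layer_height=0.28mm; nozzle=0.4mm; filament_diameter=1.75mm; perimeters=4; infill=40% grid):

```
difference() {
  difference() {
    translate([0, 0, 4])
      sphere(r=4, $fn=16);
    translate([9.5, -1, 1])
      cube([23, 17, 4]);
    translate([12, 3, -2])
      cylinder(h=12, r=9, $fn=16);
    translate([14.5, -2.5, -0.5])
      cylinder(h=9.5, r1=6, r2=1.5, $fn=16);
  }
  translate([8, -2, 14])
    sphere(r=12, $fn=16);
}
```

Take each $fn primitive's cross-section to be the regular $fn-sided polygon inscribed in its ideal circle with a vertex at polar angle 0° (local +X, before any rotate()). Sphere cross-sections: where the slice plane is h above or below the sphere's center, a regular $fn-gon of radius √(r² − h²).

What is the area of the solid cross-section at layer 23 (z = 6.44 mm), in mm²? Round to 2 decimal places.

10.52 mm²

At z = 6.44 mm: the r=4 sphere slices to a regular 16-gon of circumradius 3.170 (√(r²−h²) with h=2.44 from center) (area = (16/2)·3.170²·sin(360°/16) = 30.76 mm²); the cube at (9.5, -1) is not intersected at this z (z outside [1, 5]); the r=9 cylinder at (12, 3) gives a regular 16-gon of circumradius 9 (constant along its height) (area = (16/2)·9.000²·sin(360°/16) = 247.98 mm²); the cone at (14.5, -2.5) (r1=6→r2=1.5) has section circumradius 2.713 here — a regular 16-gon (area = (16/2)·2.713²·sin(360°/16) = 22.53 mm²); Taking the first minus the rest: starting from the r=4 sphere (30.76 mm²), the r=9 cylinder at (12, 3) misses the remaining region (no effect); the cone at (14.5, -2.5) misses the remaining region (no effect) — area = 30.76 mm²; the r=12 sphere at (8, -2) contributes a regular 16-gon of circumradius √(12²−7.56²) = 9.319 (area = (16/2)·9.319²·sin(360°/16) = 265.88 mm²); Subtracting the remaining from the first: starting from the result so far (30.76 mm²), the r=12 sphere at (8, -2) partially overlaps it — only the 20.24 mm² overlap (of its 265.88 mm²) is removed, clipping the outline — area = 10.52 mm². Overall, the cross-section is a single solid region. Net area = 10.52 mm².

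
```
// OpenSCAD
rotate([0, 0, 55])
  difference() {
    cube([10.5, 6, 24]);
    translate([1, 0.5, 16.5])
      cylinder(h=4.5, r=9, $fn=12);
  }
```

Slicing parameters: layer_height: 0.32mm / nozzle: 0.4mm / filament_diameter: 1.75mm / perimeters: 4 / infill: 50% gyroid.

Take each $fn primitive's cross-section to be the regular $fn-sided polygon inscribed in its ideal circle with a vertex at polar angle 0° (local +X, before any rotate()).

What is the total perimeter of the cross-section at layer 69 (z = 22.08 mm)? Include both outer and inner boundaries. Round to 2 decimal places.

33.00 mm

At z = 22.08 mm: the 10.5×6 cube contributes its full rectangle (perimeter 33.00 mm); the cylinder at (1, 0.5) is not intersected at this z (z outside [16.5, 21]); After the difference (first − rest): none of the subtracted shapes is present at this height, so the 10.5×6 cube is unchanged — boundary = 33.00 mm; (rotated 55° about Z; rotation is an isometry so areas/perimeters/island counts are preserved). Overall, the cross-section is a single solid region. Total boundary length (outer) = 33.00 mm.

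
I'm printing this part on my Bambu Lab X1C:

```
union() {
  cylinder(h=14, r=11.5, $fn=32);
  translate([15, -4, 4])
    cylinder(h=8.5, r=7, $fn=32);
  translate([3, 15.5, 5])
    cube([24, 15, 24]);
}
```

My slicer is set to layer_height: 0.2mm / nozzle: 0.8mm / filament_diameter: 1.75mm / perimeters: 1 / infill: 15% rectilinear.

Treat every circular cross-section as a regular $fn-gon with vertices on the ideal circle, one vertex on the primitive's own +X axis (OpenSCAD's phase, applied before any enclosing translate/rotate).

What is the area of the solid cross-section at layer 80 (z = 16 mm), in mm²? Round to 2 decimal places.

360.00 mm²

At z = 16 mm: the cylinder is not intersected at this z (z outside [0, 14]); the cylinder at (15, -4) does not reach this height (z outside [4, 12.5]); the 24×15 cube at (3, 15.5) contributes its full rectangle (area 360.00 mm²); Taking the union: only the 24×15 cube at (3, 15.5) is present, so the union is just that shape — area = 360.00 mm². Overall, the cross-section is a single solid region. Net area = 360.00 mm².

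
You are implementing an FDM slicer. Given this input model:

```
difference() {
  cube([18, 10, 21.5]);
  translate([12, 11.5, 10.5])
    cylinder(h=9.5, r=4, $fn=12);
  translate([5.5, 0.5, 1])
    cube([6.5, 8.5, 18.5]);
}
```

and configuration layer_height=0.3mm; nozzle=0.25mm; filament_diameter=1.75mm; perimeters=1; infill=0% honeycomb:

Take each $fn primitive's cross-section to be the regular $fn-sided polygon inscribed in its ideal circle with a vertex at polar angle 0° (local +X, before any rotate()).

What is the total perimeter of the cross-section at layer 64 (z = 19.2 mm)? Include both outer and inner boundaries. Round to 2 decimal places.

80.22 mm

At z = 19.2 mm: the cube is present — its section is the full 18×10 rectangle (perimeter 56.00 mm); the cylinder at (12, 11.5): section is a regular 12-gon, circumradius r=4 (perimeter = 2·12·4.000·sin(180°/12) = 24.85 mm); the cube at (5.5, 0.5) is present — its section is the full 6.5×8.5 rectangle (perimeter 30.00 mm); Taking the first minus the rest: starting from the 18×10 cube, the r=4 cylinder at (12, 11.5) partially overlaps it — only the 12.60 mm² overlap (of its 48.00 mm²) is removed, clipping the outline; the 6.5×8.5 cube at (5.5, 0.5) partially overlaps it — only the 52.32 mm² overlap (of its 55.25 mm²) is removed, clipping the outline — boundary = 80.22 mm. Overall, the cross-section is a single solid region. Total boundary length (outer) = 80.22 mm.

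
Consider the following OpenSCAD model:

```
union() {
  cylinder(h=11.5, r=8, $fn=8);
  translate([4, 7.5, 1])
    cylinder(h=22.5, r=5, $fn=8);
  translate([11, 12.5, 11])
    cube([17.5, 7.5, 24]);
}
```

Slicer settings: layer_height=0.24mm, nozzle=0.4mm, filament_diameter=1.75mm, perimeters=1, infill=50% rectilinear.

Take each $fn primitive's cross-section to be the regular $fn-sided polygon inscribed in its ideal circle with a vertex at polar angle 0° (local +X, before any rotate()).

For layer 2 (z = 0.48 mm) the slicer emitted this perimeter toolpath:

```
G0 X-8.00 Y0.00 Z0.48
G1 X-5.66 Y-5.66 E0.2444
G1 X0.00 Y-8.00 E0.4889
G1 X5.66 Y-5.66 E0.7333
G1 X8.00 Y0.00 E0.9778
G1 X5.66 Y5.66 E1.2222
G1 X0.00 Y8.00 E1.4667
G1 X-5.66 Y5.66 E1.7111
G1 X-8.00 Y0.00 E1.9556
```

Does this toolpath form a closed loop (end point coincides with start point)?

Start point (G0): (-8.00, 0.00). End point (last G1): the path returns to the start — closed.

yes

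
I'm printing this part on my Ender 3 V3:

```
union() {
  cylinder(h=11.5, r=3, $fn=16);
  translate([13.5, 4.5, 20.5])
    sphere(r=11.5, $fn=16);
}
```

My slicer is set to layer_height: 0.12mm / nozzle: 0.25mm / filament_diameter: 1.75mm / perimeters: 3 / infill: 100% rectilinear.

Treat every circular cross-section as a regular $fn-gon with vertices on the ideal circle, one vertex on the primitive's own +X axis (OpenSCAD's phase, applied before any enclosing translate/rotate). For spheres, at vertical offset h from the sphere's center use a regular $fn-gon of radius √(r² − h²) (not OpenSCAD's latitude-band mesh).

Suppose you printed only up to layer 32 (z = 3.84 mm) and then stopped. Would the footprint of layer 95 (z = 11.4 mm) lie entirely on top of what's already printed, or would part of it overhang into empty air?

Compare the two slices. At z = 3.84: the r=3 cylinder gives a regular 16-gon of circumradius 3 (constant along its height) (area = (16/2)·3.000²·sin(360°/16) = 27.55 mm²); the sphere at (13.5, 4.5) does not reach this height (|z−center|=16.660 > r=11.5); Taking the union: only the r=3 cylinder is present, so the union is just that shape — area = 27.55 mm². At z = 11.4: the cylinder: section is a regular 16-gon, circumradius r=3 (area = (16/2)·3.000²·sin(360°/16) = 27.55 mm²); the r=11.5 sphere at (13.5, 4.5) contributes a regular 16-gon of circumradius √(11.5²−9.1²) = 7.031 (area = (16/2)·7.031²·sin(360°/16) = 151.36 mm²); Taking the union: the 2 present regions are separate (no shared area or edge), so areas and boundary lengths simply add and each stays a separate island — area = 178.91 mm². Checking containment: at z = 11.4 the cross-section extends beyond the z = 3.84 cross-section by about 151.36 mm².

part overhangs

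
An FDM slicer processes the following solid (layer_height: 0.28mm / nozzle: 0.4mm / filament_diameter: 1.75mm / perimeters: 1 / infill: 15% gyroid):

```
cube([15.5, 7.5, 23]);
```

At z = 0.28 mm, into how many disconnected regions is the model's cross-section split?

1

At z = 0.28 mm: the cube is present — its section is the full 15.5×7.5 rectangle. The result has 1 disconnected region.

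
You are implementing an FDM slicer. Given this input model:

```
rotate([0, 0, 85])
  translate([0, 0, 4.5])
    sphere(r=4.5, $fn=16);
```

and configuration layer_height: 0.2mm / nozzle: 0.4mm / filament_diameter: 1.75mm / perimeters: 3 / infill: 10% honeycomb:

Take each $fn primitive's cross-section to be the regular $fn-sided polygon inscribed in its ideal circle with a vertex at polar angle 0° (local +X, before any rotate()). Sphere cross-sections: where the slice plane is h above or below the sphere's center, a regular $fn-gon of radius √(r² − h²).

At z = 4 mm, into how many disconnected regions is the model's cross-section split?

1

At z = 4 mm: the r=4.5 sphere contributes a regular 16-gon of circumradius √(4.5²−0.5²) = 4.472; (whole slice rotated 85° about Z — lengths, areas and connectivity unchanged). The result has 1 disconnected region.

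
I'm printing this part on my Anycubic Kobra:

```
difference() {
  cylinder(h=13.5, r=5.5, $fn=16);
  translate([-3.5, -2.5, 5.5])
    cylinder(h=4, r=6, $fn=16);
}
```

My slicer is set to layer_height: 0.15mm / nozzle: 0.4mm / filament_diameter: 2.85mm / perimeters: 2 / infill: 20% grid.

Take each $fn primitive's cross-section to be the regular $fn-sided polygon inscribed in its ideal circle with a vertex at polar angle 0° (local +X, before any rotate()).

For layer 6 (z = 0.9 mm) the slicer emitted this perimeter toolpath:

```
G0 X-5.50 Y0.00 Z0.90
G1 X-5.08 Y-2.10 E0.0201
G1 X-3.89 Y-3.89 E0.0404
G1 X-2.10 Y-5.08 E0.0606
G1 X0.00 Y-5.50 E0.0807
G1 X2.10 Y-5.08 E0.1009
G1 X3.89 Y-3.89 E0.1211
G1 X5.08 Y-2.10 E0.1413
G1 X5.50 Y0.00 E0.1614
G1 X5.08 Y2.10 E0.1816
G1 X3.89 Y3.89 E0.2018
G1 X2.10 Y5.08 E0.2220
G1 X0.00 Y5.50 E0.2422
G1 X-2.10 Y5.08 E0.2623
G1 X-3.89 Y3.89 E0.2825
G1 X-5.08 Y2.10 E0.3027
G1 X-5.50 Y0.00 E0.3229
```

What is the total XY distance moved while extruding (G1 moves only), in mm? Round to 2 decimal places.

Sum the Euclidean lengths of each G1 segment: total = 34.33 mm.

34.33 mm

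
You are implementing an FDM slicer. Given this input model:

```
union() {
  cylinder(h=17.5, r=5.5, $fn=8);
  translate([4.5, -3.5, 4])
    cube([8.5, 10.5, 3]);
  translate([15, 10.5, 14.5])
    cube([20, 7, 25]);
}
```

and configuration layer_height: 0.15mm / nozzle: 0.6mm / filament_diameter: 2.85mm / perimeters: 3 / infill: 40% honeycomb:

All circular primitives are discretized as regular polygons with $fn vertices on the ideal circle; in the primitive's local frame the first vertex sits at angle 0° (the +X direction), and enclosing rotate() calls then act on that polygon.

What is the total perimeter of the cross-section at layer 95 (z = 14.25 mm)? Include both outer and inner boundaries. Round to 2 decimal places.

At z = 14.25 mm: the r=5.5 cylinder contributes a regular 8-gon of circumradius 5.5 (perimeter = 2·8·5.500·sin(180°/8) = 33.68 mm); the cube at (4.5, -3.5) is absent (z outside [4, 7]); the cube at (15, 10.5) is absent (z outside [14.5, 39.5]); Taking the union: only the r=5.5 cylinder is present, so the union is just that shape — boundary = 33.68 mm. Overall, the cross-section is a single solid region. Total boundary length (outer) = 33.68 mm.

33.68 mm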